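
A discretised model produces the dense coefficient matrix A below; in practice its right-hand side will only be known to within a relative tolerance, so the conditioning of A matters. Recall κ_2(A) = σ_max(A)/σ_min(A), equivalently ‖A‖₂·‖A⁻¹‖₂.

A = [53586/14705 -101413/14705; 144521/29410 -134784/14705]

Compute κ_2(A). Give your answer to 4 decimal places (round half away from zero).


346.0000

M = AᵀA = [1294886281/34597924 -606955050/8649481; -606955050/8649481 1138052929/8649481]. tr(M)=20232173/119716, det(M)=28561/119716
eigenvalues of AᵀA: λ = (tr ± √(tr²−4·det))/2 = 169, 169/119716
κ = σ_max/σ_min = 13/(13/346) = 346.0000


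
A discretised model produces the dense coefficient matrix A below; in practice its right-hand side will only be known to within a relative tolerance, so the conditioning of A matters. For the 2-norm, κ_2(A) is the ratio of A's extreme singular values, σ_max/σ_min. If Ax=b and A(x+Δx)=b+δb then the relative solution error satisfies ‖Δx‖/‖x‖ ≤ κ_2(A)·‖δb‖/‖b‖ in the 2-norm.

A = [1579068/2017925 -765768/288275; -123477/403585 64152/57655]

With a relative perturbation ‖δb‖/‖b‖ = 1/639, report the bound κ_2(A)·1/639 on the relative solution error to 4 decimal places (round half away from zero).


form AᵀA = [17009585721/24094800625 -8326817496/3442114375; -8326817496/3442114375 4078624896/491730625] with trace 346979529/38551681 and determinant 129600/38551681
λ_max, λ_min = (346979529/38551681 ± √120374808353631441/1486232107925761)/2 = 9, 14400/38551681
σ_max=√9=3, σ_min=√(14400/38551681)=(120/6209) → κ = 155.2250
bound on ‖Δx‖/‖x‖: κ·ε = 155.2250·1/639 = 0.2429

0.2429


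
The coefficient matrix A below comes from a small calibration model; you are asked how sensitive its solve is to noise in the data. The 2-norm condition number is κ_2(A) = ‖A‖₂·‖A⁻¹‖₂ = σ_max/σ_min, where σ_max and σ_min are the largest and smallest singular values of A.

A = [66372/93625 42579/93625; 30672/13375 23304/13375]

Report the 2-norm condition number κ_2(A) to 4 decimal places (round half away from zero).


M = AᵀA = [16160976/2805005 12112092/2805005; 12112092/2805005 9095589/2805005]. tr(M)=5051313/561001, det(M)=20736/561001
solving λ² − 5051313/561001·λ + 20736/561001 = 0 gives λ = 9, 2304/561001
κ_2(A) = √(λ_max/λ_min) = √(9 / (2304/561001)) = 46.8125

46.8125


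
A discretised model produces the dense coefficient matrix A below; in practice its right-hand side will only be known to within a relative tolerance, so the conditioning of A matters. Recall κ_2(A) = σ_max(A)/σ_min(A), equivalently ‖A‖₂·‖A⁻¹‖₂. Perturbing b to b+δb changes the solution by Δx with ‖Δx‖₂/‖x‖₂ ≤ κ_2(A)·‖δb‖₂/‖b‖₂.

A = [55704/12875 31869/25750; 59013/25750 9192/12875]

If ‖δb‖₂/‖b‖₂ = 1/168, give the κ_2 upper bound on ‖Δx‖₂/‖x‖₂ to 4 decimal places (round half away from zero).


M = AᵀA = [15894276633/663062500 1158839136/165765625; 1158839136/165765625 1353604617/663062500]. tr(M)=2759661/106090, det(M)=6765201/106090000
eigenvalues of AᵀA: λ = (tr ± √(tr²−4·det))/2 = 2601/100, 2601/1060900
so κ_2 = √((2601/100) / (2601/1060900)) = 103.0000
bound on ‖Δx‖/‖x‖: κ·ε = 103.0000·1/168 = 0.6131

0.6131


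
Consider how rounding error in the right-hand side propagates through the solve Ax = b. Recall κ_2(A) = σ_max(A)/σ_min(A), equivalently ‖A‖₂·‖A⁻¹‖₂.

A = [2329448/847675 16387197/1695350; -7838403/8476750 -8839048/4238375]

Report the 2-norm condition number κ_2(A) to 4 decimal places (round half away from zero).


AᵀA = [359353575289/42745562500 304465229712/10686390625; 304465229712/10686390625 4179667290961/42745562500]; tr = 3631216693/34196450, det = 112550881/10942864
solving λ² − 3631216693/34196450·λ + 112550881/10942864 = 0 gives λ = 10609/100, 265225/2735716
κ_2(A) = √(λ_max/λ_min) = √((10609/100) / (265225/2735716)) = 33.0800

33.0800


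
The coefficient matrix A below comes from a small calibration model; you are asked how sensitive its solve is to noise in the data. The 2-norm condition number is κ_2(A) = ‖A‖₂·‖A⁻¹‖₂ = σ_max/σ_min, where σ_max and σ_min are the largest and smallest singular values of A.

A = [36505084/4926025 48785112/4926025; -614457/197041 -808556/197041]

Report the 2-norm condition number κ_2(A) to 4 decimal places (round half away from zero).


M = AᵀA = [9281624472649/143584155625 12375259883532/143584155625; 12375259883532/143584155625 16500526071376/143584155625]. tr(M)=1031286021761/5743366225, det(M)=1289671744/5743366225
λ_max, λ_min = (1031286021761/5743366225 ± √1063521230451086459755521/32986255594470750625)/2 = 4489/25, 287296/229734649
so κ_2 = √((4489/25) / (287296/229734649)) = 378.9250

378.9250


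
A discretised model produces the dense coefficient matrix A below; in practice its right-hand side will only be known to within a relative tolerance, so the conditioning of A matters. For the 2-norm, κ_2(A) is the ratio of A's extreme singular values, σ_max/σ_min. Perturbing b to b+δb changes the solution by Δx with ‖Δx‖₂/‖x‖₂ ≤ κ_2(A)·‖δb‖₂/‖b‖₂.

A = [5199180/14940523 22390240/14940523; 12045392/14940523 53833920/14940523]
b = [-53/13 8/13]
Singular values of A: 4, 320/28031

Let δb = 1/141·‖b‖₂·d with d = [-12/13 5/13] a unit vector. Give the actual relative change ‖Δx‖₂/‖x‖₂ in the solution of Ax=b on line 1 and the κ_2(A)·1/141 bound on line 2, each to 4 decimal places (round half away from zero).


from the listed singular values, σ₁ = 4, σ_n = 320/28031
κ_2(A) = 4 / (320/28031) = 350.3875
bound on ‖Δx‖/‖x‖: κ·ε = 350.3875·1/141 = 2.4850
solve Ax = b  →  x = [-341.8963 76.6704]
‖b‖₂ = 4.1231 and ‖x‖₂ = 350.3876
δb = ε·‖b‖·d = [-0.0270 0.0112]; solving A·Δx = δb gives ‖Δx‖ = 2.5615
dividing the unrounded norms, ‖Δx‖/‖x‖ = 0.0073
so the bound overstates the realised error by a factor of ≈ 339.9259 (computed from the unrounded values)

0.0073
2.4850


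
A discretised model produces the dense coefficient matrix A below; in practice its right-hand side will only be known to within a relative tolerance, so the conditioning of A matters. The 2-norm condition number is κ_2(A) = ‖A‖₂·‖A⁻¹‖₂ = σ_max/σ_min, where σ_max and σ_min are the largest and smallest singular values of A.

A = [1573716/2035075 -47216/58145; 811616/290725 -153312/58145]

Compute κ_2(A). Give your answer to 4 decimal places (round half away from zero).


M = AᵀA = [55606220944/6626448409 -7562543040/946635487; -7562543040/946635487 1029356800/135233641]. tr(M)=126093584/7879249, det(M)=409600/7879249
λ_max, λ_min = (126093584/7879249 ± √15886682564403456/62082564804001)/2 = 16, 25600/7879249
κ = σ_max/σ_min = 4/(160/2807) = 70.1750

70.1750


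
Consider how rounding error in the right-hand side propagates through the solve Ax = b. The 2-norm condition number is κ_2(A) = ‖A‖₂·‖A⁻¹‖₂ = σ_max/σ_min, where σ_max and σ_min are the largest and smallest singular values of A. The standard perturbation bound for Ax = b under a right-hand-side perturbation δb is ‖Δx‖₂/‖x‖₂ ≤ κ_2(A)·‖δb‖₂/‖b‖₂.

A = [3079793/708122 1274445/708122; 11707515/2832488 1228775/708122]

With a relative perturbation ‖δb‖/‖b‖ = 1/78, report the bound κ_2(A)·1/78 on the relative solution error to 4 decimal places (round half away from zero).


5.0088

AᵀA = [343433895649/9539819584 35774089065/2384954896; 35774089065/2384954896 1863316325/298119362]; tr = 403060018049/9539819584, det = 446265625/38159278336
eigenvalues of AᵀA: λ = (tr ± √(tr²−4·det))/2 = 169/4, 2640625/9539819584
so κ_2 = √((169/4) / (2640625/9539819584)) = 390.6880
κ_2(A)·‖δb‖/‖b‖ = 5.0088


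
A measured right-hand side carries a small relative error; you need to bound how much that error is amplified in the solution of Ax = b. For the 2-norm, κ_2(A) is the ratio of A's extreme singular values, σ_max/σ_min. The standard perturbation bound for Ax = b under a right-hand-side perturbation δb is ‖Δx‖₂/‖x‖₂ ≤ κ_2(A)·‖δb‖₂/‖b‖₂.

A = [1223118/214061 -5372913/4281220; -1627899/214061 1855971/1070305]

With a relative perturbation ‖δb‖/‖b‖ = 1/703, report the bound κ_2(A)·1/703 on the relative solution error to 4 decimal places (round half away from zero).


0.3713

AᵀA = [4146072796125/45822111721 -1865703994245/91644223442; -1865703994245/91644223442 3359289910041/733153787536]; tr = 41461305561/436141456, det = 57836025/436141456
eigenvalues of AᵀA: λ = (tr ± √(tr²−4·det))/2 = 1521/16, 38025/27258841
κ = σ_max/σ_min = (39/4)/(195/5221) = 261.0500
perturbation bound = 261.0500·1/703 = 0.3713


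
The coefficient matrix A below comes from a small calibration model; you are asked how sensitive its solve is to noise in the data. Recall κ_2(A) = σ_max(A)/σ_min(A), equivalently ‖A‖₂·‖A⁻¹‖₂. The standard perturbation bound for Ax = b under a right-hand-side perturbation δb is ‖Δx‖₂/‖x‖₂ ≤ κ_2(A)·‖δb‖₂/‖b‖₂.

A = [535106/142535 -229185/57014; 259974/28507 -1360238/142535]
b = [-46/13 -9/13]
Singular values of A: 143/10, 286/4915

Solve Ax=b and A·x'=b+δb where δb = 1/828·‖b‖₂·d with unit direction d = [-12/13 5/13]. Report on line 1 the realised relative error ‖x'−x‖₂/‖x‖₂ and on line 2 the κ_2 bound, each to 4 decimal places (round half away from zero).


0.0015
0.2968

σ_max = 143/10, σ_min = 286/4915
condition number: (143/10) ÷ (286/4915) = 245.7500
κ_2(A)·‖δb‖/‖b‖ = 0.2968
solve Ax = b  →  x = [37.2372 35.6571]
‖b‖₂ = 3.6056 and ‖x‖₂ = 51.5561
re-solving with b+δb shifts x by Δx of norm 0.0748
realised ‖Δx‖/‖x‖ = 0.0015
tightness: 0.0015 against a bound of 0.2968 (unrounded ratio ≈ 0.0049)


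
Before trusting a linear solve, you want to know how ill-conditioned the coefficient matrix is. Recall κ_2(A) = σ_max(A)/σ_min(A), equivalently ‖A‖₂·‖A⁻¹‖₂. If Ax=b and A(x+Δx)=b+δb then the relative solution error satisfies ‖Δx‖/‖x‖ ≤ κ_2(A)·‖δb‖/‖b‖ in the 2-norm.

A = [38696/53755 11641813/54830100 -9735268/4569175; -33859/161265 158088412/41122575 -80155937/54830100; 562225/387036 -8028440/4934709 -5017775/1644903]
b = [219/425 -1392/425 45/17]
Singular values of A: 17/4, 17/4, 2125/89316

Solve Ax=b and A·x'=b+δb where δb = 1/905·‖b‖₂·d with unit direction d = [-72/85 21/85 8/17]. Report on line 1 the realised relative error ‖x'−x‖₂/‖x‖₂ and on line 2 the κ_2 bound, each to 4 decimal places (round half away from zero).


0.1974
0.1974

from the listed singular values, σ₁ = 17/4, σ_n = 2125/89316
condition number: (17/4) ÷ (2125/89316) = 178.6320
perturbation bound = 178.6320·1/905 = 0.1974
solve Ax = b  →  x = [0.2715 -0.9295 -0.2427]
2-norm of b is 4.2426; of x, 0.9983
Δx = A⁻¹·δb where δb = 1/905·4.2426·d; ‖Δx‖ = 0.1970
dividing the unrounded norms, ‖Δx‖/‖x‖ = 0.1974
realised/bound = 1 exactly: the bound is attained for this b and d


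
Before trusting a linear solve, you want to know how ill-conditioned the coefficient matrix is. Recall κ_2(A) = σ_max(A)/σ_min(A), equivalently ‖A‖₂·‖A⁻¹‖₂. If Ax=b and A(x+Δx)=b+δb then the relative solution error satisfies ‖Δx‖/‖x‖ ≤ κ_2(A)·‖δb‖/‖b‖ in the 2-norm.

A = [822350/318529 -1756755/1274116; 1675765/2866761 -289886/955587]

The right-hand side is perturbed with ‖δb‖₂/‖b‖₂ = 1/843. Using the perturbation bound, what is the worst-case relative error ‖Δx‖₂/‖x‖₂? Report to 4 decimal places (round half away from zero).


form AᵀA = [34256519725/4888946241 -12179995555/3259297494; -12179995555/3259297494 17323162081/8691459984] with trace 2436030361/270668304 and determinant 15625/30074256
eigenvalues of AᵀA: λ = (tr ± √(tr²−4·det))/2 = 9, 15625/270668304
σ_max=√9=3, σ_min=√(15625/270668304)=(125/16452) → κ = 394.8480
bound on ‖Δx‖/‖x‖: κ·ε = 394.8480·1/843 = 0.4684

0.4684


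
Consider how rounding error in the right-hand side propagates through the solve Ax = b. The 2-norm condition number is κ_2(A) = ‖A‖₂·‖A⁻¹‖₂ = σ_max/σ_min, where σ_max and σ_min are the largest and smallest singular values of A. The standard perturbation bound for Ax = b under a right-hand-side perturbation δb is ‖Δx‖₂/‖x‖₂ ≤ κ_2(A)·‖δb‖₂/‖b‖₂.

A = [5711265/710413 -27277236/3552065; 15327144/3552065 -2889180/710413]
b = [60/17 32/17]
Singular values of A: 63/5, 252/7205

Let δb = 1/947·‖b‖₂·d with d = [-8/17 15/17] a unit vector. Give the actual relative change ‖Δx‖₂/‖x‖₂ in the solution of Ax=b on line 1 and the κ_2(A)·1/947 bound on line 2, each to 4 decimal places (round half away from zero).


0.3804
0.3804

largest singular value 63/5, smallest 252/7205
condition number: (63/5) ÷ (252/7205) = 360.2500
bound on ‖Δx‖/‖x‖: κ·ε = 360.2500·1/947 = 0.3804
solve Ax = b  →  x = [0.2299 -0.2189]
2-norm of b is 4.0000; of x, 0.3175
re-solving with b+δb shifts x by Δx of norm 0.1208
dividing the unrounded norms, ‖Δx‖/‖x‖ = 0.3804
tightness: 0.3804 against a bound of 0.3804; the bound is attained (ratio 1)


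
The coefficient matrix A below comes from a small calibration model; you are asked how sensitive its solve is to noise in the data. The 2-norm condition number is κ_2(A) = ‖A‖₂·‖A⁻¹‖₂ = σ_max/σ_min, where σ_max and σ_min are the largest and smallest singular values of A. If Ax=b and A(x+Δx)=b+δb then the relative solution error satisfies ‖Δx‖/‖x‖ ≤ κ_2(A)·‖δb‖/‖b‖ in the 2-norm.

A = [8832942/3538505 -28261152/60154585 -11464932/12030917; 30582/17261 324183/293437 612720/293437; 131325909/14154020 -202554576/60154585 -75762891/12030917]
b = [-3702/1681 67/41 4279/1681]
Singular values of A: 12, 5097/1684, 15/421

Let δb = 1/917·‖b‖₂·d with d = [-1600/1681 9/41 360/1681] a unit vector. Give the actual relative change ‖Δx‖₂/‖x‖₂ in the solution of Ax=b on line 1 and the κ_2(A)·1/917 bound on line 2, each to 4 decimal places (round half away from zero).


0.0014
0.3673

from the listed singular values, σ₁ = 12, σ_n = 15/421
condition number: 12 ÷ (15/421) = 336.8000
κ_2(A)·‖δb‖/‖b‖ = 0.3673
solve Ax = b  →  x = [0.3316 -74.2168 39.7685]
2-norm of b is 3.7417; of x, 84.2008
with δb = [-0.0039 0.0009 0.0009], A·Δx = δb → ‖Δx‖ = 0.1145
relative error = 0.0014
so the bound overstates the realised error by a factor of ≈ 270.0434 (computed from the unrounded values)


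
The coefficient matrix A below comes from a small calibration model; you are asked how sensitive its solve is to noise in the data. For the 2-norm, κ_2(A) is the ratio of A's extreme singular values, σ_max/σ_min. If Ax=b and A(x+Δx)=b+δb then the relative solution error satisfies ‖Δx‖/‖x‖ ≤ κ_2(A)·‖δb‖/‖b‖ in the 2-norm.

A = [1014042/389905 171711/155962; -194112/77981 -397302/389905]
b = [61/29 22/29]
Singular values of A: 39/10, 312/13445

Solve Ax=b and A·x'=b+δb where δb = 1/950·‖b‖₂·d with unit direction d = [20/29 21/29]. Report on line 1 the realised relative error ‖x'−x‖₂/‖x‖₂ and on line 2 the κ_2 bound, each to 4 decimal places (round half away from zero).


0.0012
0.1769

from the listed singular values, σ₁ = 39/10, σ_n = 312/13445
condition number: (39/10) ÷ (312/13445) = 168.0625
κ_2(A)·‖δb‖/‖b‖ = 0.1769
solve Ax = b  →  x = [-32.9117 79.6548]
‖b‖₂ = 2.2361 and ‖x‖₂ = 86.1863
with δb = [0.0016 0.0017], A·Δx = δb → ‖Δx‖ = 0.1014
dividing the unrounded norms, ‖Δx‖/‖x‖ = 0.0012
realised/bound (from unrounded values) ≈ 0.0067


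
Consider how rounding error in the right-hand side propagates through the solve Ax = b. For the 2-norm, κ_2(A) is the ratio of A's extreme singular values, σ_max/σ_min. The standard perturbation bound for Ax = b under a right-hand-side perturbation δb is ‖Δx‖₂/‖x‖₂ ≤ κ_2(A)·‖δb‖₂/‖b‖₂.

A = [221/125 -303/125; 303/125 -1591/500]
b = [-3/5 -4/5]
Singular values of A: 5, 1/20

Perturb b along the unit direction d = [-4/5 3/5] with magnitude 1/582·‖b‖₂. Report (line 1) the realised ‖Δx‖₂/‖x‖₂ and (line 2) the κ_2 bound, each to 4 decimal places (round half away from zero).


0.1718
0.1718

σ_max = 5, σ_min = 1/20
κ = σ_max/σ_min = 5/(1/20) = 100.0000
bound on ‖Δx‖/‖x‖: κ·ε = 100.0000·1/582 = 0.1718
solve Ax = b  →  x = [-0.1200 0.1600]
2-norm of b is 1.0000; of x, 0.2000
Δx = A⁻¹·δb where δb = 1/582·1.0000·d; ‖Δx‖ = 0.0344
realised ‖Δx‖/‖x‖ = 0.1718
tightness: 0.1718 against a bound of 0.1718; the bound is attained (ratio 1)


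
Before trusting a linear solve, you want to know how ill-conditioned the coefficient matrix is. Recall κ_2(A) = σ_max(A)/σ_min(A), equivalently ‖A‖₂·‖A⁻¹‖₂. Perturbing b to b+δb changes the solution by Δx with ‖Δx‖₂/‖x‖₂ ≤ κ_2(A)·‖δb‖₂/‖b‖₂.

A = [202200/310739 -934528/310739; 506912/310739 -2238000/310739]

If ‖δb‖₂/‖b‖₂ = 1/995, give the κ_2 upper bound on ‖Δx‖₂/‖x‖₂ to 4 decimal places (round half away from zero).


M = AᵀA = [1762394176/571353409 -7830950400/571353409; -7830950400/571353409 34804654336/571353409]. tr(M)=21753152/339889, det(M)=16384/339889
solving λ² − 21753152/339889·λ + 16384/339889 = 0 gives λ = 64, 256/339889
κ_2(A) = √(λ_max/λ_min) = √(64 / (256/339889)) = 291.5000
bound on ‖Δx‖/‖x‖: κ·ε = 291.5000·1/995 = 0.2930

0.2930


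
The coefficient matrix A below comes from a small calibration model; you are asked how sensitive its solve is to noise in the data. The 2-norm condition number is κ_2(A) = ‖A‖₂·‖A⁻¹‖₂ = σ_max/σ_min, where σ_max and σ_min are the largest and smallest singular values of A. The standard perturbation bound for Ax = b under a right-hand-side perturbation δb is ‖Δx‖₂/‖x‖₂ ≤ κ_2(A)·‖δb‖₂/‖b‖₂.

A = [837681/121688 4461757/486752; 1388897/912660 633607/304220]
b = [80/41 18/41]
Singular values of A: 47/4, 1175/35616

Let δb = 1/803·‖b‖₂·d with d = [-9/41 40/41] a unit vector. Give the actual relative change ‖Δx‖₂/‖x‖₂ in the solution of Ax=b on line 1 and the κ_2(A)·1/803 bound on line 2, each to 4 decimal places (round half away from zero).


0.4435
0.4435

σ_max = 47/4, σ_min = 1175/35616
κ_2(A) = (47/4) / (1175/35616) = 356.1600
perturbation bound = 356.1600·1/803 = 0.4435
solve Ax = b  →  x = [0.1021 0.1362]
‖b‖₂ = 2.0000 and ‖x‖₂ = 0.1702
re-solving with b+δb shifts x by Δx of norm 0.0755
relative error = 0.4435
tightness: 0.4435 against a bound of 0.4435; the bound is attained (ratio 1)


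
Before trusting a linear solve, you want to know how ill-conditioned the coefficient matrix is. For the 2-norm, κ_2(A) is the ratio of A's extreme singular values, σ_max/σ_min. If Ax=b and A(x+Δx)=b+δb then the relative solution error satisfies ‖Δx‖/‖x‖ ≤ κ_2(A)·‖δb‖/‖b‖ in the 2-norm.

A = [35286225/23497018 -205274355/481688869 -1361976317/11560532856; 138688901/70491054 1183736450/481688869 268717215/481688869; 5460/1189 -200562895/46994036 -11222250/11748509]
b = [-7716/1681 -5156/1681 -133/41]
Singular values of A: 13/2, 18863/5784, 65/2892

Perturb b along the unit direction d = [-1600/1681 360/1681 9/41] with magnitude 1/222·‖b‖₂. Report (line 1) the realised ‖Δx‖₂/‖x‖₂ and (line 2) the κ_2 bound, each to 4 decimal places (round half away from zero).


from the listed singular values, σ₁ = 13/2, σ_n = 65/2892
κ = σ_max/σ_min = (13/2)/(65/2892) = 289.2000
worst-case relative error ≤ 289.2000 × 1/222 = 1.3027
solve Ax = b  →  x = [-1.2915 -29.7523 130.1196]
‖b‖₂ = 6.4031 and ‖x‖₂ = 133.4840
δb = ε·‖b‖·d = [-0.0275 0.0062 0.0063]; solving A·Δx = δb gives ‖Δx‖ = 1.2833
relative error = 0.0096
realised/bound (from unrounded values) ≈ 0.0074

0.0096
1.3027


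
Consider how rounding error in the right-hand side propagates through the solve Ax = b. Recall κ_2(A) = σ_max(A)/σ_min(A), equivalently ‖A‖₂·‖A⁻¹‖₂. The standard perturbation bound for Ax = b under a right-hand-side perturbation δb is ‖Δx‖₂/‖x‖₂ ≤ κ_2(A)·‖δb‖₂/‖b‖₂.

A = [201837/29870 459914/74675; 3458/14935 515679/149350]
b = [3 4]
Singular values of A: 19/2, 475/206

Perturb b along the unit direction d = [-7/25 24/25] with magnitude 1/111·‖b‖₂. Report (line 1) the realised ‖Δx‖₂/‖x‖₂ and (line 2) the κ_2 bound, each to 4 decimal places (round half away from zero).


0.0143
0.0371

σ_max = 19/2, σ_min = 475/206
κ = σ_max/σ_min = (19/2)/(475/206) = 4.1200
κ_2(A)·‖δb‖/‖b‖ = 0.0371
solve Ax = b  →  x = [-0.6518 1.2022]
‖b‖ = 5.0000, ‖x‖ = 1.3675
Δx = A⁻¹·δb where δb = 1/111·5.0000·d; ‖Δx‖ = 0.0195
dividing the unrounded norms, ‖Δx‖/‖x‖ = 0.0143
realised/bound (from unrounded values) ≈ 0.3849


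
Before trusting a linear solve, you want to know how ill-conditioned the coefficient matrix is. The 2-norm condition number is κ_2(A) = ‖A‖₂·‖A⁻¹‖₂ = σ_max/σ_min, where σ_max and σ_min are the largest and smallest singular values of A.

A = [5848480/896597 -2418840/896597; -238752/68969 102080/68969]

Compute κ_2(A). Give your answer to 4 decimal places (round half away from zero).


form AᵀA = [151689078784/2781613081 -63201980160/2781613081; -63201980160/2781613081 26338484800/2781613081] with trace 1053417536/16459249 and determinant 1638400/16459249
λ_max, λ_min = (1053417536/16459249 ± √1109580637818064896/270906877644001)/2 = 64, 25600/16459249
so κ_2 = √(64 / (25600/16459249)) = 202.8500

202.8500


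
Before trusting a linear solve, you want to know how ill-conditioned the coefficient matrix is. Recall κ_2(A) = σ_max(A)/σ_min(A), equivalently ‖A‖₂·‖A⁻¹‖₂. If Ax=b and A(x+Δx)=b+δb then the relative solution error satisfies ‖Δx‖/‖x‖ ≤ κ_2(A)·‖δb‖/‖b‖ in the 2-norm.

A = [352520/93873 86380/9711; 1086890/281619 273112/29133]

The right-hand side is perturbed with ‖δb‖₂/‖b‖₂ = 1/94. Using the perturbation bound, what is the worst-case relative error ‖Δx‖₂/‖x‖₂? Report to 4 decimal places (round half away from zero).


2.3840

form AᵀA = [2734557700/94303521 19686165520/282910563; 19686165520/282910563 141743704144/848731689] with trace 984347476/5022081 and determinant 3841600/5022081
λ_max, λ_min = (984347476/5022081 ± √968862782202092176/25221297570561)/2 = 196, 19600/5022081
so κ_2 = √(196 / (19600/5022081)) = 224.1000
κ_2(A)·‖δb‖/‖b‖ = 2.3840


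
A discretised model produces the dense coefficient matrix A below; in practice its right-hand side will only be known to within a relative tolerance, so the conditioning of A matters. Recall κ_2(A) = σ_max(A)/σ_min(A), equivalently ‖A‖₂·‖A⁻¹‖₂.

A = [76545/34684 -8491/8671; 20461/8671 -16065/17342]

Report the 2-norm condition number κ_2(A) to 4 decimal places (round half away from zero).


46.0000

AᵀA = [14931721/1430416 -1554525/357604; -1554525/357604 649789/357604]; tr = 103733/8464, det = 2401/33856
λ_max, λ_min = (103733/8464 ± √10740213225/71639296)/2 = 49/4, 49/8464
so κ_2 = √((49/4) / (49/8464)) = 46.0000


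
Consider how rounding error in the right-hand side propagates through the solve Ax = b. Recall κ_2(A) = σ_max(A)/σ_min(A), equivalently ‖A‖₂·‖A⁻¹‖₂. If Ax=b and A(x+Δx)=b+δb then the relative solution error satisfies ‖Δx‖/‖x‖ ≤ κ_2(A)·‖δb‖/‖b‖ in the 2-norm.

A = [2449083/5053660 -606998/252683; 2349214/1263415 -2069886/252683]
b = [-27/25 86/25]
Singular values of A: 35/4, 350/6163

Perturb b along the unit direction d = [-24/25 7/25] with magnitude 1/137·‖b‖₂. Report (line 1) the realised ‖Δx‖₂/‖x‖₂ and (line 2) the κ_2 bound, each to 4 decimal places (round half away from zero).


0.0132
1.1246

σ_max = 35/4, σ_min = 350/6163
κ_2(A) = (35/4) / (350/6163) = 154.0750
bound on ‖Δx‖/‖x‖: κ·ε = 154.0750·1/137 = 1.1246
solve Ax = b  →  x = [34.4334 7.3961]
2-norm of b is 3.6056; of x, 35.2188
Δx = A⁻¹·δb where δb = 1/137·3.6056·d; ‖Δx‖ = 0.4634
realised ‖Δx‖/‖x‖ = 0.0132
tightness: 0.0132 against a bound of 1.1246 (unrounded ratio ≈ 0.0117)


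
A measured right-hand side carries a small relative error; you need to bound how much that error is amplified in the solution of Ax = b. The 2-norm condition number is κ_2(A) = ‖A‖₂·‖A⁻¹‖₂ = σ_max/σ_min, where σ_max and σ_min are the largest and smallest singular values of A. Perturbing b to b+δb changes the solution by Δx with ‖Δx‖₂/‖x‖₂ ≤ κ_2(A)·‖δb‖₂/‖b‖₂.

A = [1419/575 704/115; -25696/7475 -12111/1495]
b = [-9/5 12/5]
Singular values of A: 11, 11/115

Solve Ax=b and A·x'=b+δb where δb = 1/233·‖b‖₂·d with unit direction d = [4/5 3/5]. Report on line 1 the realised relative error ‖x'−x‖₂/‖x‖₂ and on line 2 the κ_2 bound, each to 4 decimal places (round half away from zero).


from the listed singular values, σ₁ = 11, σ_n = 11/115
condition number: 11 ÷ (11/115) = 115.0000
perturbation bound = 115.0000·1/233 = 0.4936
solve Ax = b  →  x = [-0.1049 -0.2517]
2-norm of b is 3.0000; of x, 0.2727
δb = ε·‖b‖·d = [0.0103 0.0077]; solving A·Δx = δb gives ‖Δx‖ = 0.1346
realised ‖Δx‖/‖x‖ = 0.4936
realised/bound = 1 exactly: the bound is attained for this b and d

0.4936
0.4936


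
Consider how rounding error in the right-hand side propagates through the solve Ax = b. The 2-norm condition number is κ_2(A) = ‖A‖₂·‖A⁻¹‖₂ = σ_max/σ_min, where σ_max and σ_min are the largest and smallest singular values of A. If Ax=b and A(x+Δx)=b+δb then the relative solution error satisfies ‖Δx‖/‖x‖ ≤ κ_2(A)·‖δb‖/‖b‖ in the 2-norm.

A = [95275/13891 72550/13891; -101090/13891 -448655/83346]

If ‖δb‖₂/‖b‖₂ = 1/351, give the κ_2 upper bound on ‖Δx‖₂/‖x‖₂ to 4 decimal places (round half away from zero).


M = AᵀA = [22944725/229441 51621725/688323; 51621725/688323 464658025/8259876]. tr(M)=1290668125/8259876, det(M)=9765625/8259876
solving λ² − 1290668125/8259876·λ + 9765625/8259876 = 0 gives λ = 625/4, 15625/2064969
σ_max=√(625/4)=(25/2), σ_min=√(15625/2064969)=(125/1437) → κ = 143.7000
worst-case relative error ≤ 143.7000 × 1/351 = 0.4094

0.4094


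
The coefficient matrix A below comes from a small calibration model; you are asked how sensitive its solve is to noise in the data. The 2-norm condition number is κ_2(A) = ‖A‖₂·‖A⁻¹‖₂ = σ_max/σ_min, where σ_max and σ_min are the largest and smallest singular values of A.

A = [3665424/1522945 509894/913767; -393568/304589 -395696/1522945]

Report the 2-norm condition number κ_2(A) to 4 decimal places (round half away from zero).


form AᵀA = [59888329984/8025472225 538910624/321018889; 538910624/321018889 27366696196/72229250025] with trace 336919492/42968025 and determinant 9834496/1074200625
solving λ² − 336919492/42968025·λ + 9834496/1074200625 = 0 gives λ = 196/25, 50176/42968025
κ = σ_max/σ_min = (14/5)/(224/6555) = 81.9375

81.9375


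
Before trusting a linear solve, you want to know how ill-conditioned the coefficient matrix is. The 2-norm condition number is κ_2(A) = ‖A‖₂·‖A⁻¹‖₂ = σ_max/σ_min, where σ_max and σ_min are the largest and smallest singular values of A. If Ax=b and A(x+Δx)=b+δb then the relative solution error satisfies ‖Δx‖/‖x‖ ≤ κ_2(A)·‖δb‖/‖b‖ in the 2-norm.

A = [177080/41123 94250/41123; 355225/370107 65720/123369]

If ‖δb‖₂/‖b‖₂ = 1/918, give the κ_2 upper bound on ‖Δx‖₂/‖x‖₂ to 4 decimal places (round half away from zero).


form AᵀA = [1586037025/81486729 281957000/27162243; 281957000/27162243 50128900/9054081] with trace 7049125/281961 and determinant 2500/281961
eigenvalues of AᵀA: λ = (tr ± √(tr²−4·det))/2 = 25, 100/281961
σ_max=√25=5, σ_min=√(100/281961)=(10/531) → κ = 265.5000
perturbation bound = 265.5000·1/918 = 0.2892

0.2892


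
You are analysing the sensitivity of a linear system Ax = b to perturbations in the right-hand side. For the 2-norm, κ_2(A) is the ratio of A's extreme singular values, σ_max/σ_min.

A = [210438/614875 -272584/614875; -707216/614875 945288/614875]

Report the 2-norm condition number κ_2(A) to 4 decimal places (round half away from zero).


M = AᵀA = [871101796/604914025 -1161415728/604914025; -1161415728/604914025 1548594304/604914025]. tr(M)=96787844/24196561, det(M)=6400/24196561
eigenvalues of AᵀA: λ = (tr ± √(tr²−4·det))/2 = 4, 1600/24196561
κ_2(A) = √(λ_max/λ_min) = √(4 / (1600/24196561)) = 245.9500

245.9500


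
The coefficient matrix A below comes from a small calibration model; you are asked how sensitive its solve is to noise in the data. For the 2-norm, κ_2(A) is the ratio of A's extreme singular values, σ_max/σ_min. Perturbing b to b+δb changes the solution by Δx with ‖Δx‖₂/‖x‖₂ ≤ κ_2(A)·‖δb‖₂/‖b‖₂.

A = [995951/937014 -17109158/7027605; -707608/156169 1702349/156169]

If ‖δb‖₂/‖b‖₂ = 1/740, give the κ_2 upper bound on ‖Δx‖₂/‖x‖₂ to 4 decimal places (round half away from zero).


form AᵀA = [11313173905/522305316 -101808667829/1958644935; -101808667829/1958644935 3665173900069/29379674025] with trace 101811596029/695376900 and determinant 214358881/695376900
char-poly roots: 14641/100 and 14641/6953769
κ = σ_max/σ_min = (121/10)/(121/2637) = 263.7000
perturbation bound = 263.7000·1/740 = 0.3564

0.3564


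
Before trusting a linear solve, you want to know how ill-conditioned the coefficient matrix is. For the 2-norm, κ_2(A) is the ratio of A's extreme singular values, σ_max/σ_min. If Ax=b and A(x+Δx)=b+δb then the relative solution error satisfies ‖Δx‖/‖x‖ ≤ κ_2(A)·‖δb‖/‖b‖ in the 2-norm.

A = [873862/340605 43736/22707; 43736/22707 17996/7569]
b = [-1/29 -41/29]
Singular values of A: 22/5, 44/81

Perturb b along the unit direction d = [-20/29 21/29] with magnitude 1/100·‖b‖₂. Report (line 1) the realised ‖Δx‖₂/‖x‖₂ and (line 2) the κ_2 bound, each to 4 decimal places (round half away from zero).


0.0140
0.0810

largest singular value 22/5, smallest 44/81
condition number: (22/5) ÷ (44/81) = 8.1000
bound on ‖Δx‖/‖x‖: κ·ε = 8.1000·1/100 = 0.0810
solve Ax = b  →  x = [1.1050 -1.4898]
2-norm of b is 1.4142; of x, 1.8549
Δx = A⁻¹·δb where δb = 1/100·1.4142·d; ‖Δx‖ = 0.0260
dividing the unrounded norms, ‖Δx‖/‖x‖ = 0.0140
tightness: 0.0140 against a bound of 0.0810 (unrounded ratio ≈ 0.1733)


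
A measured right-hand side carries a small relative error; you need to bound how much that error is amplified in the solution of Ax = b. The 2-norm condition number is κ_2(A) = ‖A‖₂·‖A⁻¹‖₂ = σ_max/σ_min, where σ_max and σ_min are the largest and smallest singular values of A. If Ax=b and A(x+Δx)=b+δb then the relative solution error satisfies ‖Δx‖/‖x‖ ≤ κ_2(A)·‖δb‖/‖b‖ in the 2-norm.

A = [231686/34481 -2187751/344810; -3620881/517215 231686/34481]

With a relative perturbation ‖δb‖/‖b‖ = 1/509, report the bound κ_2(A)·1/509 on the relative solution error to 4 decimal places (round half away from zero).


form AᵀA = [29950558621/318087225 -380312569/4241163; -380312569/4241163 12073834361/141372100] with trace 271660813/1512900 and determinant 20151121/37822500
solving λ² − 271660813/1512900·λ + 20151121/37822500 = 0 gives λ = 4489/25, 4489/1512900
κ_2(A) = √(λ_max/λ_min) = √((4489/25) / (4489/1512900)) = 246.0000
perturbation bound = 246.0000·1/509 = 0.4833

0.4833


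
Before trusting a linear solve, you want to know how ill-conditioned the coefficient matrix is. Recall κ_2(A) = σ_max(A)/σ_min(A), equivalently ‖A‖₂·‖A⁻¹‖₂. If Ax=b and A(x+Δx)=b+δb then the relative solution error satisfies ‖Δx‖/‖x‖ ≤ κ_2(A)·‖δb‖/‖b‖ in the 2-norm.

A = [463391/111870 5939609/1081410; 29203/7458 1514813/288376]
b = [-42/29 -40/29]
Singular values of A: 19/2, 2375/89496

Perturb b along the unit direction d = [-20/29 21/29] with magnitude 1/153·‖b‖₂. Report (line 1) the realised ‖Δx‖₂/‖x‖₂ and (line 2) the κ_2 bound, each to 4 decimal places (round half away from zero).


from the listed singular values, σ₁ = 19/2, σ_n = 2375/89496
condition number: (19/2) ÷ (2375/89496) = 357.9840
perturbation bound = 357.9840·1/153 = 2.3398
solve Ax = b  →  x = [-0.1263 -0.1684]
‖b‖ = 2.0000, ‖x‖ = 0.2105
with δb = [-0.0090 0.0095], A·Δx = δb → ‖Δx‖ = 0.4926
dividing the unrounded norms, ‖Δx‖/‖x‖ = 2.3398
realised/bound = 1 exactly: the bound is attained for this b and d

2.3398
2.3398


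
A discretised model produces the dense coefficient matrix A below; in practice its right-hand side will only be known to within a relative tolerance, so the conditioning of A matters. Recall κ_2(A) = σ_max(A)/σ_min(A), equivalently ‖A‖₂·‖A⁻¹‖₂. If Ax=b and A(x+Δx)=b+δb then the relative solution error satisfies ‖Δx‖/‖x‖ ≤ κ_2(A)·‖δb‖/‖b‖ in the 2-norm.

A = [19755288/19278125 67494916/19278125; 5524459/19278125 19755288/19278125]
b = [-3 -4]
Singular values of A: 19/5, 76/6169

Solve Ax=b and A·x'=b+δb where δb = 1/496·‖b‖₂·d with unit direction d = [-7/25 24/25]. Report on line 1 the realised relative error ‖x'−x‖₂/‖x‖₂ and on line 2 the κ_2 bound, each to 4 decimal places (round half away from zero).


from the listed singular values, σ₁ = 19/5, σ_n = 76/6169
condition number: (19/5) ÷ (76/6169) = 308.4500
perturbation bound = 308.4500·1/496 = 0.6219
solve Ax = b  →  x = [233.4779 -69.1942]
‖b‖₂ = 5.0000 and ‖x‖₂ = 243.5154
Δx = A⁻¹·δb where δb = 1/496·5.0000·d; ‖Δx‖ = 0.8183
realised ‖Δx‖/‖x‖ = 0.0034
tightness: 0.0034 against a bound of 0.6219 (unrounded ratio ≈ 0.0054)

0.0034
0.6219


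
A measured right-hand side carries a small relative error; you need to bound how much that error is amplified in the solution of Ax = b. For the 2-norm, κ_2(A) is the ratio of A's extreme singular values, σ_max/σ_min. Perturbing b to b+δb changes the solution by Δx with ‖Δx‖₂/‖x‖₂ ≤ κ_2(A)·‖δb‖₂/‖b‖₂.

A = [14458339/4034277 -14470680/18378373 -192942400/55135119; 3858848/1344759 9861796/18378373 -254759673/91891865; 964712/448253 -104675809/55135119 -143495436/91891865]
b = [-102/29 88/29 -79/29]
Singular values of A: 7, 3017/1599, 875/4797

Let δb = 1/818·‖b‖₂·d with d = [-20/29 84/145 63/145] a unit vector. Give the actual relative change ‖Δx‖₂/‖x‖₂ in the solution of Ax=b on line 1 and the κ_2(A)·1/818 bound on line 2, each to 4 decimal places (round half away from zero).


0.0022
0.0469

largest singular value 7, smallest 875/4797
κ_2(A) = 7 / (875/4797) = 38.3760
perturbation bound = 38.3760·1/818 = 0.0469
solve Ax = b  →  x = [11.1358 4.7259 11.3462]
‖b‖ = 5.3852, ‖x‖ = 16.5854
δb = ε·‖b‖·d = [-0.0045 0.0038 0.0029]; solving A·Δx = δb gives ‖Δx‖ = 0.0361
realised ‖Δx‖/‖x‖ = 0.0022
tightness: 0.0022 against a bound of 0.0469 (unrounded ratio ≈ 0.0464)


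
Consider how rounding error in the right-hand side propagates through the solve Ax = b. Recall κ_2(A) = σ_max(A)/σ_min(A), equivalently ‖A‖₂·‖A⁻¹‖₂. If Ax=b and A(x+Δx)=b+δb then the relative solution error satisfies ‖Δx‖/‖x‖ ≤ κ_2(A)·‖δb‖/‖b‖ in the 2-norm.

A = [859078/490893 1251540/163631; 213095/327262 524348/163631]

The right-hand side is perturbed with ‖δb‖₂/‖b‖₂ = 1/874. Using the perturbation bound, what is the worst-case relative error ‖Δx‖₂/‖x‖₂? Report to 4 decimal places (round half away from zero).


AᵀA = [19886067169/5703572484 2451231530/158432569; 2451231530/158432569 10895226016/158432569]; tr = 245160145/3392964, det = 334084/848241
λ_max, λ_min = (245160145/3392964 ± √60085360136661409/11512204705296)/2 = 289/4, 4624/848241
κ = σ_max/σ_min = (17/2)/(68/921) = 115.1250
κ_2(A)·‖δb‖/‖b‖ = 0.1317

0.1317


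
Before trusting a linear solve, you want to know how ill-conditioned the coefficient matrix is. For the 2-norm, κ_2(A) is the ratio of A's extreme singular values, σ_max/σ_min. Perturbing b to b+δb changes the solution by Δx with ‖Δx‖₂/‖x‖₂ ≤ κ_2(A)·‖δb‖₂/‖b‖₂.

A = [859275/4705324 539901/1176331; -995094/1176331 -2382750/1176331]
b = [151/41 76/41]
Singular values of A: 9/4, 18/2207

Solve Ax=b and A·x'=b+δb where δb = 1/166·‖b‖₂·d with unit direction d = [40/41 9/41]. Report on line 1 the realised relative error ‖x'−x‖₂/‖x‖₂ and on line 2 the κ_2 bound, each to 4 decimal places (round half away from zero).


largest singular value 9/4, smallest 18/2207
κ_2(A) = (9/4) / (18/2207) = 275.8750
worst-case relative error ≤ 275.8750 × 1/166 = 1.6619
solve Ax = b  →  x = [-452.8889 188.2222]
2-norm of b is 4.1231; of x, 490.4446
re-solving with b+δb shifts x by Δx of norm 3.0454
relative error = 0.0062
tightness: 0.0062 against a bound of 1.6619 (unrounded ratio ≈ 0.0037)

0.0062
1.6619


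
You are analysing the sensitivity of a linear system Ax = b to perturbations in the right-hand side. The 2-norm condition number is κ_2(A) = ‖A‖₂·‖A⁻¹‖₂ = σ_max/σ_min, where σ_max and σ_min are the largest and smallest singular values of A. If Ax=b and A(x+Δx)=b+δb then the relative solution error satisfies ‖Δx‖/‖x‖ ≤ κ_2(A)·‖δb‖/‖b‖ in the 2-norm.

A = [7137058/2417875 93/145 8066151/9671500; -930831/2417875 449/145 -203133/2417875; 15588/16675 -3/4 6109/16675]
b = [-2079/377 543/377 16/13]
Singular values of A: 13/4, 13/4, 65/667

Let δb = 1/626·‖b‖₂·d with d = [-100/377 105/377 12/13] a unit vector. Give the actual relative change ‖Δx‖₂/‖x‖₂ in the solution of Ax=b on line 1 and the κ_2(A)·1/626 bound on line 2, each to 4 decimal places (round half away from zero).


0.0031
0.0533

σ_max = 13/4, σ_min = 65/667
κ_2(A) = (13/4) / (65/667) = 33.3500
κ_2(A)·‖δb‖/‖b‖ = 0.0533
solve Ax = b  →  x = [-10.0966 0.0000 29.1225]
2-norm of b is 5.8310; of x, 30.8230
with δb = [-0.0025 0.0026 0.0086], A·Δx = δb → ‖Δx‖ = 0.0956
relative error = 0.0031
realised/bound (from unrounded values) ≈ 0.0582


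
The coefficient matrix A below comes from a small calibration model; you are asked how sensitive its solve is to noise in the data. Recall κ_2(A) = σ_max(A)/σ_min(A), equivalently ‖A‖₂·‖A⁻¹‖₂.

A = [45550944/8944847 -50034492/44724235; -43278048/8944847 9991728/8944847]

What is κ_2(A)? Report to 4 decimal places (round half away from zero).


188.0750

AᵀA = [4694266275840/95137084249 -5280892702848/475685421245; -5280892702848/475685421245 5944490012304/2378427106225]; tr = 73349879184/1414888225, det = 107495424/1414888225
eigenvalues of AᵀA: λ = (tr ± √(tr²−4·det))/2 = 1296/25, 82944/56595529
κ_2(A) = √(λ_max/λ_min) = √((1296/25) / (82944/56595529)) = 188.0750


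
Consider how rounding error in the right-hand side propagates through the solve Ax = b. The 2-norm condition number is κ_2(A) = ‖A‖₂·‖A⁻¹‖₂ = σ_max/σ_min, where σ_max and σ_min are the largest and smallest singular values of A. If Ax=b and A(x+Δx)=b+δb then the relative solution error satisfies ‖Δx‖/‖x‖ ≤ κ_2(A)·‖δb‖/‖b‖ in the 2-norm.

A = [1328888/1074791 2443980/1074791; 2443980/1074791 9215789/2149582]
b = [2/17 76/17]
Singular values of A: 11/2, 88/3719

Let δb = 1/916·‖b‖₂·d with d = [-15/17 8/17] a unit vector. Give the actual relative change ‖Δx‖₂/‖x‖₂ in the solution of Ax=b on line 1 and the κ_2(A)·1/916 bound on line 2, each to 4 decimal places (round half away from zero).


from the listed singular values, σ₁ = 11/2, σ_n = 88/3719
κ = σ_max/σ_min = (11/2)/(88/3719) = 232.4375
perturbation bound = 232.4375·1/916 = 0.2538
solve Ax = b  →  x = [-74.2366 40.4171]
‖b‖ = 4.4721, ‖x‖ = 84.5259
with δb = [-0.0043 0.0023], A·Δx = δb → ‖Δx‖ = 0.2063
dividing the unrounded norms, ‖Δx‖/‖x‖ = 0.0024
tightness: 0.0024 against a bound of 0.2538 (unrounded ratio ≈ 0.0096)

0.0024
0.2538
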